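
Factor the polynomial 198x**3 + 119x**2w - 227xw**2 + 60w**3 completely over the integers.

Group: 9x(22x**2 + 23xw - 15w**2) - 4w(22x**2 + 23xw - 15w**2); both groups contain (22x**2 + 23xw - 15w**2), so (9x - 4w) is a factor with cofactor 22x**2 + 23xw - 15w**2.
The cofactor groups again: 22x**2 + 23xw - 15w**2 = 2x(11x - 5w) + 3w(11x - 5w); both groups contain (11x - 5w), giving (2x + 3w)(11x - 5w).

(9x - 4w)(11x - 5w)(2x + 3w)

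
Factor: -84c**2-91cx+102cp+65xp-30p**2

Group: -12c(7c-5p) + (-13x+6p)(7c-5p); both groups contain (7c-5p).

-(12c+13x-6p)(7c-5p)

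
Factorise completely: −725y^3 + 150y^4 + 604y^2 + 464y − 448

(2y − 7)(3y − 4)(5y + 4)(5y − 4)

Trying the rational-root candidates, y = 7/2 is a root, so (2y − 7) is a factor; dividing leaves 75y^3 − 100y^2 − 48y + 64.
Continuing, y = 4/3 is a root, giving the factor (3y − 4) and quotient 25y^2 − 16.
The remaining quadratic factors as (5y − 4)(5y + 4).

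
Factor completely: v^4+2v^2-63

(v^2+9)(v^2-7)

Substitute u = v^2 to get a quadratic in u, then factor.
v^2+9 is irreducible over ℤ (sum of squares).
v^2-7 is irreducible over ℤ (7 is not a perfect square).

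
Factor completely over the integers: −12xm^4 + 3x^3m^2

Every term has a factor of 3xm^2. Then x^2 − 4m^2 = (x)² − (2m)².

3m^2x(x − 2m)(x + 2m)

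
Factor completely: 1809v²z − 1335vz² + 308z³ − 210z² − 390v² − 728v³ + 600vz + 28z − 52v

−(13v − 7z)(7v − 4z + 2)(8v − 11z + 2)

Group: 7v(−104v² + 199vz − 26v − 77z² + 14z) + (−4z + 2)(−104v² + 199vz − 26v − 77z² + 14z); both groups contain (−104v² + 199vz − 26v − 77z² + 14z), so (7v − 4z + 2) is a factor with cofactor −104v² + 199vz − 26v − 77z² + 14z.
The cofactor groups again: −104v² + 199vz − 26v − 77z² + 14z = −8v(13v − 7z) + (11z − 2)(13v − 7z); both groups contain (13v − 7z), giving −(8v − 11z + 2)(13v − 7z).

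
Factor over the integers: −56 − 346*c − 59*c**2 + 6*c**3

Testing divisors of the constant over divisors of the leading coefficient, c = 14 is a root, so (c − 14) divides it; the quotient is 6*c**2 + 25*c + 4.
The remaining quadratic factors as (c + 4)(6*c + 1).

(6*c + 1)*(c + 4)*(c − 14)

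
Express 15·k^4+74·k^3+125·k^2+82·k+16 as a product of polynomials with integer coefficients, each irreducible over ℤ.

(3·k+1)·(5·k+8)·(k+1)·(k+2)

Among the possible rational roots, k = -2 is a root, so (k+2) is a factor; dividing leaves 15·k^3+44·k^2+37·k+8.
Next, k = -8/5 is a root, giving the factor (5·k+8) and quotient 3·k^2+4·k+1.
The remaining quadratic factors as (k+1)(3·k+1).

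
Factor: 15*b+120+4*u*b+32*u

(4*u+15)*(b+8)

Group as (4*u*b+32*u) + (15*b+120) = 4*u*(b+8) + 15*(b+8).
Both groups share the factor (b+8).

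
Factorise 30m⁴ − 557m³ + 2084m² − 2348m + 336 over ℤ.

Among the possible rational roots, m = 2 is a root, giving the factor (m − 2) and quotient 30m³ − 497m² + 1090m − 168.
Continuing, m = 1/6 is a root, so (6m − 1) divides it; the quotient is 5m² − 82m + 168.
The remaining quadratic factors as (5m − 12)(m − 14).

(5m − 12)(6m − 1)(m − 14)(m − 2)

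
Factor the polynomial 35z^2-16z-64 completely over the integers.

Need a pair with product 35·(-64) = -2240 and sum -16: that's 40 and -56.
Split the middle term: 35z^2+40z - 56z-64 = 5z(7z+8) - 8(7z+8).

(5z-8)(7z+8)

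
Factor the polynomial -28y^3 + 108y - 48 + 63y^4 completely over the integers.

Group as (63y^4 + 108y) + (-28y^3 - 48) = 9y(7y^3 + 12) - 4(7y^3 + 12).
Both groups share the factor (7y^3 + 12).

(9y - 4)(7y^3 + 12)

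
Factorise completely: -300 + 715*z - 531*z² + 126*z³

(3*z - 5)*(6*z - 5)*(7*z - 12)

Trying the rational-root candidates, z = 12/7 is a root, so (7*z - 12) divides it; the quotient is 18*z² - 45*z + 25.
The remaining quadratic factors as (6*z - 5)(3*z - 5).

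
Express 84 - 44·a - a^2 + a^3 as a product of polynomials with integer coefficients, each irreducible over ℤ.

(a + 7)·(a - 2)·(a - 6)

Among the possible rational roots, a = -7 is a root, giving the factor (a + 7) and quotient a^2 - 8·a + 12.
The remaining quadratic factors as (a - 6)(a - 2).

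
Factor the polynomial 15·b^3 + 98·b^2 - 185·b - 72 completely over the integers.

(3·b + 1)·(5·b - 9)·(b + 8)

Trying the rational-root candidates, b = 9/5 is a root, so (5·b - 9) divides it; the quotient is 3·b^2 + 25·b + 8.
The remaining quadratic factors as (3·b + 1)(b + 8).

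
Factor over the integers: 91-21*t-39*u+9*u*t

Group as (9*u*t-39*u) + (-21*t+91) = 3*u*(3*t-13) - 7*(3*t-13).
Both groups share the factor (3*t-13).

(3*t-13)*(3*u-7)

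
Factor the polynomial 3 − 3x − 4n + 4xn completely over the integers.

Group as (4xn − 3x) + (−4n + 3) = x(4n − 3) − (4n − 3).
Both groups share the factor (4n − 3).

(4n − 3)(x − 1)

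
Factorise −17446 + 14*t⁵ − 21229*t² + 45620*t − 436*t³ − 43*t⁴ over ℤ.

(2*t − 1)*(7*t − 11)*(t − 13)*(t² + 12*t + 122)

Testing divisors of the constant over divisors of the leading coefficient, t = 13 is a root, so (t − 13) divides it; the quotient is 14*t⁴ + 139*t³ + 1371*t² − 3406*t + 1342.
Then t = 11/7 is a root, so (7*t − 11) divides it; the quotient is 2*t³ + 23*t² + 232*t − 122.
Continuing, t = 1/2 is a root, giving the factor (2*t − 1) and quotient t² + 12*t + 122.
The quadratic t² + 12*t + 122 has discriminant −344 < 0 and is irreducible over ℤ.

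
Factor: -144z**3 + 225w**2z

9z(5w + 4z)(5w - 4z)

Pull out the common factor 9z; 25w**2 - 16z**2 is a difference of squares.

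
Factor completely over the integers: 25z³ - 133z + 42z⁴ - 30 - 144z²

Trying the rational-root candidates, z = -1/2 is a root, giving the factor (2z + 1) and quotient 21z³ + 2z² - 73z - 30.
Next, z = -3/7 is a root, so (7z + 3) divides it; the quotient is 3z² - z - 10.
The remaining quadratic factors as (z - 2)(3z + 5).

(2z + 1)(3z + 5)(7z + 3)(z - 2)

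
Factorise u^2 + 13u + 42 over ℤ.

Two integers with product 42 and sum 13 are 7 and 6.

(u + 6)(u + 7)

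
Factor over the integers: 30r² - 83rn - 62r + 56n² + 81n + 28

Group: 5r(6r - 7n - 4) + (-8n - 7)(6r - 7n - 4); both groups contain (6r - 7n - 4).

(6r - 7n - 4)(5r - 8n - 7)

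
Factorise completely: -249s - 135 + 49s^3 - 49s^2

Testing divisors of the constant over divisors of the leading coefficient, s = 3 is a root, giving the factor (s - 3) and quotient 49s^2 + 98s + 45.
The remaining quadratic factors as (7s + 5)(7s + 9).

(7s + 5)(7s + 9)(s - 3)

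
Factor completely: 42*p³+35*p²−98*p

7*p*(6*p−7)*(p+2)

Pull out the common factor 7*p, then factor the remaining trinomial.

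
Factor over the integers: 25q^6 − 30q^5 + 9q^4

q^4(5q − 3)^2

Pull out the common factor q^4, leaving 25q^2 − 30q + 9.
Recognize a perfect-square trinomial with the parts 5q and 3.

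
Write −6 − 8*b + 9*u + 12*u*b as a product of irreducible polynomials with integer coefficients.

Group as (12*u*b + 9*u) + (−8*b − 6) = 3*u*(4*b + 3) − 2*(4*b + 3).
Both groups share the factor (4*b + 3).

(3*u − 2)*(4*b + 3)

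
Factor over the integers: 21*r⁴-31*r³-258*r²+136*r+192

Among the possible rational roots, r = 4 is a root, so (r-4) is a factor; dividing leaves 21*r³+53*r²-46*r-48.
Then r = -3 is a root, giving the factor (r+3) and quotient 21*r²-10*r-16.
The remaining quadratic factors as (3*r+2)(7*r-8).

(3*r+2)*(7*r-8)*(r+3)*(r-4)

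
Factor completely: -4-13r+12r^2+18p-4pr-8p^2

-(2p+3r-4)(4p-4r-1)

Group: -2p(4p-4r-1) + (-3r+4)(4p-4r-1); both groups contain (4p-4r-1).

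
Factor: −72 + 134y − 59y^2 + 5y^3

(5y − 4)(y − 2)(y − 9)

Testing divisors of the constant over divisors of the leading coefficient, y = 9 is a root, so (y − 9) is a factor; dividing leaves 5y^2 − 14y + 8.
The remaining quadratic factors as (5y − 4)(y − 2).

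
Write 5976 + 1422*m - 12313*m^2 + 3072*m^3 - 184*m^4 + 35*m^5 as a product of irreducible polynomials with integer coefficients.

Among the possible rational roots, m = 6/7 is a root, so (7*m - 6) is a factor; dividing leaves 5*m^4 - 22*m^3 + 420*m^2 - 1399*m - 996.
Continuing, m = -3/5 is a root, giving the factor (5*m + 3) and quotient m^3 - 5*m^2 + 87*m - 332.
Then m = 4 is a root, giving the factor (m - 4) and quotient m^2 - m + 83.
The quadratic m^2 - m + 83 has discriminant -331 < 0 and is irreducible over ℤ.

(5*m + 3)*(7*m - 6)*(m - 4)*(m^2 - m + 83)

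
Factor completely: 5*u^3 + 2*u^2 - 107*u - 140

(5*u + 7)*(u + 4)*(u - 5)

Among the possible rational roots, u = 5 is a root, so (u - 5) is a factor; dividing leaves 5*u^2 + 27*u + 28.
The remaining quadratic factors as (5*u + 7)(u + 4).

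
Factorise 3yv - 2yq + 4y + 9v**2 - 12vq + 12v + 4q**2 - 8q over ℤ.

(3v - 2q + 4)(y + 3v - 2q)

Group: 3v(y + 3v - 2q) + (-2q + 4)(y + 3v - 2q); both groups contain (y + 3v - 2q).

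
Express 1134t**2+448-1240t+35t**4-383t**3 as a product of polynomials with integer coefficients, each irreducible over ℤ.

Trying the rational-root candidates, t = 7 is a root, giving the factor (t-7) and quotient 35t**3-138t**2+168t-64.
Then t = 8/7 is a root, so (7t-8) is a factor; dividing leaves 5t**2-14t+8.
The remaining quadratic factors as (5t-4)(t-2).

(5t-4)(7t-8)(t-2)(t-7)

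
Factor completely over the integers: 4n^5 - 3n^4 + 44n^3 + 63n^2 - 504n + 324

Among the possible rational roots, n = -3 is a root, so (n + 3) is a factor; dividing leaves 4n^4 - 15n^3 + 89n^2 - 204n + 108.
Next, n = 2 is a root, giving the factor (n - 2) and quotient 4n^3 - 7n^2 + 75n - 54.
Next, n = 3/4 is a root, giving the factor (4n - 3) and quotient n^2 - n + 18.
The quadratic n^2 - n + 18 has discriminant -71 < 0 and is irreducible over ℤ.

(4n - 3)(n + 3)(n - 2)(n^2 - n + 18)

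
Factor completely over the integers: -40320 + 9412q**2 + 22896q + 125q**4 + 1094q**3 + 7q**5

(7q - 8)(q + 12)(q + 5)(q**2 + 2q + 84)

Among the possible rational roots, q = -12 is a root, so (q + 12) divides it; the quotient is 7q**4 + 41q**3 + 602q**2 + 2188q - 3360.
Next, q = -5 is a root, so (q + 5) divides it; the quotient is 7q**3 + 6q**2 + 572q - 672.
Next, q = 8/7 is a root, so (7q - 8) divides it; the quotient is q**2 + 2q + 84.
The quadratic q**2 + 2q + 84 has discriminant -332 < 0 and is irreducible over ℤ.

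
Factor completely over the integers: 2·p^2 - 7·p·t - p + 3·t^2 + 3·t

Group: p·(2·p - t - 1) - 3·t·(2·p - t - 1); both groups contain (2·p - t - 1).

(2·p - t - 1)·(p - 3·t)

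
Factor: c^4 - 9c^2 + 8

(c + 1)(c - 1)(c^2 - 8)

Substitute u = c^2 to get a quadratic in u, then factor.
c^2 - 8 is irreducible over ℤ (8 is not a perfect square).
c^2 - 1 is a difference of squares.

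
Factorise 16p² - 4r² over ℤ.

4(2p + r)(2p - r)

Factor out 4 first: what remains is 4p² - r².
Recognize a difference of squares with the parts 2p and r.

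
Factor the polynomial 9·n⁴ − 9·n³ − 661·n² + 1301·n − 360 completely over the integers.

By the rational root theorem, n = 1/3 is a root, so (3·n − 1) is a factor; dividing leaves 3·n³ − 2·n² − 221·n + 360.
Next, n = −9 is a root, so (n + 9) divides it; the quotient is 3·n² − 29·n + 40.
The remaining quadratic factors as (3·n − 5)(n − 8).

(3·n − 1)·(3·n − 5)·(n + 9)·(n − 8)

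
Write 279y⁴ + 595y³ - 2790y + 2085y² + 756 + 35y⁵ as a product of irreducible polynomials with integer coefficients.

Testing divisors of the constant over divisors of the leading coefficient, y = 3/7 is a root, so (7y - 3) divides it; the quotient is 5y⁴ + 42y³ + 103y² + 342y - 252.
Next, y = 3/5 is a root, giving the factor (5y - 3) and quotient y³ + 9y² + 26y + 84.
Then y = -7 is a root, giving the factor (y + 7) and quotient y² + 2y + 12.
The quadratic y² + 2y + 12 has discriminant -44 < 0 and is irreducible over ℤ.

(5y - 3)(7y - 3)(y + 7)(y² + 2y + 12)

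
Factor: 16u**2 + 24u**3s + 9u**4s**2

Factor out u**2 first: what remains is 9u**2s**2 + 24us + 16.
Recognize a perfect-square trinomial with the parts 4 and 3us.

u**2(3us + 4)**2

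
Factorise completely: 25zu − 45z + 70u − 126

(5u − 9)(5z + 14)

Group as (25zu − 45z) + (70u − 126) = 5z(5u − 9) + 14(5u − 9).
Both groups share the factor (5u − 9).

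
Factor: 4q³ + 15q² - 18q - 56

(4q + 7)(q + 4)(q - 2)

Testing divisors of the constant over divisors of the leading coefficient, q = -7/4 is a root, so (4q + 7) is a factor; dividing leaves q² + 2q - 8.
The remaining quadratic factors as (q - 2)(q + 4).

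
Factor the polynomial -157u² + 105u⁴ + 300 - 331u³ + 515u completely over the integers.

Testing divisors of the constant over divisors of the leading coefficient, u = 5/3 is a root, so (3u - 5) is a factor; dividing leaves 35u³ - 52u² - 139u - 60.
Next, u = 3 is a root, giving the factor (u - 3) and quotient 35u² + 53u + 20.
The remaining quadratic factors as (7u + 5)(5u + 4).

(3u - 5)(5u + 4)(7u + 5)(u - 3)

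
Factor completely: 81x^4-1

Difference of squares twice: with A = 3x and B = 1, A⁴ − B⁴ = (A² − B²)(A² + B²), and A² − B² factors again.

(3x+1)(3x-1)(9x^2+1)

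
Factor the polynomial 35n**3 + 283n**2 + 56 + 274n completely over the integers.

Trying the rational-root candidates, n = −7 is a root, so (n + 7) is a factor; dividing leaves 35n**2 + 38n + 8.
The remaining quadratic factors as (7n + 2)(5n + 4).

(5n + 4)(7n + 2)(n + 7)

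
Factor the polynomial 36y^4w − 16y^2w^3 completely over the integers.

Factor out 4y^2w, leaving 9y^2 − 4w^2, which is a difference of two squares.

4wy^2(3y − 2w)(3y + 2w)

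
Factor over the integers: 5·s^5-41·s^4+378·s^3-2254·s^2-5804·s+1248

(5·s-1)·(s+2)·(s-8)·(s^2-2·s+78)

By the rational root theorem, s = -2 is a root, so (s+2) is a factor; dividing leaves 5·s^4-51·s^3+480·s^2-3214·s+624.
Continuing, s = 1/5 is a root, so (5·s-1) is a factor; dividing leaves s^3-10·s^2+94·s-624.
Next, s = 8 is a root, so (s-8) is a factor; dividing leaves s^2-2·s+78.
The quadratic s^2-2·s+78 has discriminant -308 < 0 and is irreducible over ℤ.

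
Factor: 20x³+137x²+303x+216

Among the possible rational roots, x = -9/4 is a root, so (4x+9) divides it; the quotient is 5x²+23x+24.
The remaining quadratic factors as (5x+8)(x+3).

(4x+9)(5x+8)(x+3)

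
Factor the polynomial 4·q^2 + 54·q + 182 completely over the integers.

Pull out the common factor 2, then factor the remaining trinomial.

2·(2·q + 13)·(q + 7)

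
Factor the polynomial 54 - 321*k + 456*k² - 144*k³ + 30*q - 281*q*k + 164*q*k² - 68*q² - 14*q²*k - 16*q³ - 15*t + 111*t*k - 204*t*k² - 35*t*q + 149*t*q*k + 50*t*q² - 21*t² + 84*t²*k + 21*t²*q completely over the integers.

(3*t + 8*q - 9*k + 6)*(q + 4*k - 1)*(7*t - 2*q + 4*k - 9)

Group: q*(21*t² + 50*t*q - 51*t*k + 15*t - 16*q² + 50*q*k - 84*q - 36*k² + 105*k - 54) + (4*k - 1)*(21*t² + 50*t*q - 51*t*k + 15*t - 16*q² + 50*q*k - 84*q - 36*k² + 105*k - 54); both groups contain (21*t² + 50*t*q - 51*t*k + 15*t - 16*q² + 50*q*k - 84*q - 36*k² + 105*k - 54), so (q + 4*k - 1) is a factor with cofactor 21*t² + 50*t*q - 51*t*k + 15*t - 16*q² + 50*q*k - 84*q - 36*k² + 105*k - 54.
The cofactor groups again: 21*t² + 50*t*q - 51*t*k + 15*t - 16*q² + 50*q*k - 84*q - 36*k² + 105*k - 54 = 7*t*(3*t + 8*q - 9*k + 6) + (-2*q + 4*k - 9)*(3*t + 8*q - 9*k + 6); both groups contain (3*t + 8*q - 9*k + 6), giving (7*t - 2*q + 4*k - 9)*(3*t + 8*q - 9*k + 6).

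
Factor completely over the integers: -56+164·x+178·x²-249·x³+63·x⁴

By the rational root theorem, x = 2/7 is a root, so (7·x-2) is a factor; dividing leaves 9·x³-33·x²+16·x+28.
Next, x = 2 is a root, so (x-2) is a factor; dividing leaves 9·x²-15·x-14.
The remaining quadratic factors as (3·x+2)(3·x-7).

(3·x+2)·(3·x-7)·(7·x-2)·(x-2)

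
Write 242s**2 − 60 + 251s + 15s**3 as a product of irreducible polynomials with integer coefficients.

(3s + 4)(5s − 1)(s + 15)

Among the possible rational roots, s = 1/5 is a root, so (5s − 1) is a factor; dividing leaves 3s**2 + 49s + 60.
The remaining quadratic factors as (3s + 4)(s + 15).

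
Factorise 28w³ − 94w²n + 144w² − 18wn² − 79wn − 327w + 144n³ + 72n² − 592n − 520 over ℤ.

Group: 2w(14w² − 5wn − 19w − 24n² − 64n − 40) + (−6n + 13)(14w² − 5wn − 19w − 24n² − 64n − 40); both groups contain (14w² − 5wn − 19w − 24n² − 64n − 40), so (2w − 6n + 13) is a factor with cofactor 14w² − 5wn − 19w − 24n² − 64n − 40.
The cofactor groups again: 14w² − 5wn − 19w − 24n² − 64n − 40 = 2w(7w + 8n + 8) + (−3n − 5)(7w + 8n + 8); both groups contain (7w + 8n + 8), giving (2w − 3n − 5)(7w + 8n + 8).

(2w − 3n − 5)(2w − 6n + 13)(7w + 8n + 8)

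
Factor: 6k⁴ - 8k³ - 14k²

Pull out the common factor 2k², then factor the remaining trinomial.

2k²(3k - 7)(k + 1)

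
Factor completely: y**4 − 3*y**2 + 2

(y + 1)*(y − 1)*(y**2 − 2)

Substitute u = y**2 to get a quadratic in u, then factor.
y**2 − 2 is irreducible over ℤ (2 is not a perfect square).
y**2 − 1 is a difference of squares.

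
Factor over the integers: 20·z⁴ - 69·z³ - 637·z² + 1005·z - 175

Among the possible rational roots, z = 7 is a root, so (z - 7) divides it; the quotient is 20·z³ + 71·z² - 140·z + 25.
Continuing, z = -5 is a root, giving the factor (z + 5) and quotient 20·z² - 29·z + 5.
The remaining quadratic factors as (5·z - 1)(4·z - 5).

(4·z - 5)·(5·z - 1)·(z + 5)·(z - 7)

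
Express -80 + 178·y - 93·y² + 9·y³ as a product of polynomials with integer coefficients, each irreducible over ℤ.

(3·y - 2)·(3·y - 5)·(y - 8)

Among the possible rational roots, y = 5/3 is a root, so (3·y - 5) is a factor; dividing leaves 3·y² - 26·y + 16.
The remaining quadratic factors as (y - 8)(3·y - 2).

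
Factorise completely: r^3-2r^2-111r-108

(r+1)(r+9)(r-12)

Testing divisors of the constant over divisors of the leading coefficient, r = 12 is a root, giving the factor (r-12) and quotient r^2+10r+9.
The remaining quadratic factors as (r+9)(r+1).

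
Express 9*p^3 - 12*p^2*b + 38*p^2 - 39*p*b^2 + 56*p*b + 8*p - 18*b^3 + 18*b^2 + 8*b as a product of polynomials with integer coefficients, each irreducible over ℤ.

(p - 3*b + 4)*(9*p + 6*b + 2)*(p + b)

Group: p*(9*p^2 - 21*p*b + 38*p - 18*b^2 + 18*b + 8) + b*(9*p^2 - 21*p*b + 38*p - 18*b^2 + 18*b + 8); both groups contain (9*p^2 - 21*p*b + 38*p - 18*b^2 + 18*b + 8), so (p + b) is a factor with cofactor 9*p^2 - 21*p*b + 38*p - 18*b^2 + 18*b + 8.
The cofactor groups again: 9*p^2 - 21*p*b + 38*p - 18*b^2 + 18*b + 8 = p*(9*p + 6*b + 2) + (-3*b + 4)*(9*p + 6*b + 2); both groups contain (9*p + 6*b + 2), giving (p - 3*b + 4)*(9*p + 6*b + 2).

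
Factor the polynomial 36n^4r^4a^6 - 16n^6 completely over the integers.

Pull out the common factor 4n^4, leaving -4n^2 + 9r^4a^6.
Recognize a difference of squares with the parts 3r^2a^3 and 2n.

-4n^4(2n - 3r^2a^3)(2n + 3r^2a^3)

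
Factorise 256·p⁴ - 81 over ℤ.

Difference of squares twice: with A = 4·p and B = 3, A⁴ − B⁴ = (A² − B²)(A² + B²), and A² − B² factors again.

(4·p + 3)·(4·p - 3)·(16·p² + 9)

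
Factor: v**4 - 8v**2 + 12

(v**2 - 2)(v**2 - 6)

Substitute u = v**2 to get a quadratic in u, then factor.
v**2 - 6 is irreducible over ℤ (6 is not a perfect square).
v**2 - 2 is irreducible over ℤ (2 is not a perfect square).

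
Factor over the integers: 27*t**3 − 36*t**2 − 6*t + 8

Group as (27*t**3 − 6*t) + (−36*t**2 + 8) = 3*t*(9*t**2 − 2) − 4*(9*t**2 − 2).
Both groups share the factor (9*t**2 − 2).

(3*t − 4)*(9*t**2 − 2)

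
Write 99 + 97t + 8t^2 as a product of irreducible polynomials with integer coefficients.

(8t + 9)(t + 11)

Need a pair with product 8·99 = 792 and sum 97: that's 88 and 9.
Split the middle term: 8t^2 + 88t + 9t + 99 = 8t(t + 11) + 9(t + 11).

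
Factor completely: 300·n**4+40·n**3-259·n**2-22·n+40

(2·n+1)·(5·n-2)·(5·n-4)·(6·n+5)

Among the possible rational roots, n = 4/5 is a root, so (5·n-4) divides it; the quotient is 60·n**3+56·n**2-7·n-10.
Continuing, n = -5/6 is a root, giving the factor (6·n+5) and quotient 10·n**2+n-2.
The remaining quadratic factors as (5·n-2)(2·n+1).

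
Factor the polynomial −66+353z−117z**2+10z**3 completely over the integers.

(2z−11)(5z−1)(z−6)

By the rational root theorem, z = 1/5 is a root, so (5z−1) is a factor; dividing leaves 2z**2−23z+66.
The remaining quadratic factors as (z−6)(2z−11).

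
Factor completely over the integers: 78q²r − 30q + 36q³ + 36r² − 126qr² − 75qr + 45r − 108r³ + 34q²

(2q + 6r + 3)(2q − 3r)(9q + 6r − 5)

Group: 2q(18q² + 66qr + 17q + 36r² − 12r − 15) − 3r(18q² + 66qr + 17q + 36r² − 12r − 15); both groups contain (18q² + 66qr + 17q + 36r² − 12r − 15), so (2q − 3r) is a factor with cofactor 18q² + 66qr + 17q + 36r² − 12r − 15.
The cofactor groups again: 18q² + 66qr + 17q + 36r² − 12r − 15 = 2q(9q + 6r − 5) + (6r + 3)(9q + 6r − 5); both groups contain (9q + 6r − 5), giving (2q + 6r + 3)(9q + 6r − 5).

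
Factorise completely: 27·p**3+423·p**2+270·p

9·p·(3·p+2)·(p+15)

Pull out the common factor 9·p, then factor the remaining trinomial.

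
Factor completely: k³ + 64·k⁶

k³·(4·k + 1)·(16·k² - 4·k + 1)

Every term has a factor of k³; factoring it out leaves 64·k³ + 1.
Recognize a sum of cubes with the parts 1 and 4·k.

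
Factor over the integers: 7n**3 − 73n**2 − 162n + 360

Among the possible rational roots, n = 12 is a root, so (n − 12) is a factor; dividing leaves 7n**2 + 11n − 30.
The remaining quadratic factors as (7n − 10)(n + 3).

(7n − 10)(n + 3)(n − 12)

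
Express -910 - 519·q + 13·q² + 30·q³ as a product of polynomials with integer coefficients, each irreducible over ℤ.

Trying the rational-root candidates, q = -13/5 is a root, so (5·q + 13) is a factor; dividing leaves 6·q² - 13·q - 70.
The remaining quadratic factors as (2·q + 5)(3·q - 14).

(2·q + 5)·(3·q - 14)·(5·q + 13)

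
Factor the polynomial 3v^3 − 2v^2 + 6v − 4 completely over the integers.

(3v − 2)(v^2 + 2)

Group as (3v^3 + 6v) + (−2v^2 − 4) = 3v(v^2 + 2) − 2(v^2 + 2).
Both groups share the factor (v^2 + 2).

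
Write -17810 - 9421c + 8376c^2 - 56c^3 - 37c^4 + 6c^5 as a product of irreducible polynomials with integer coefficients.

(6c - 13)(c + 1)(c + 10)(c^2 - 15c + 137)

Trying the rational-root candidates, c = -10 is a root, so (c + 10) is a factor; dividing leaves 6c^4 - 97c^3 + 914c^2 - 764c - 1781.
Then c = 13/6 is a root, so (6c - 13) divides it; the quotient is c^3 - 14c^2 + 122c + 137.
Next, c = -1 is a root, giving the factor (c + 1) and quotient c^2 - 15c + 137.
The quadratic c^2 - 15c + 137 has discriminant -323 < 0 and is irreducible over ℤ.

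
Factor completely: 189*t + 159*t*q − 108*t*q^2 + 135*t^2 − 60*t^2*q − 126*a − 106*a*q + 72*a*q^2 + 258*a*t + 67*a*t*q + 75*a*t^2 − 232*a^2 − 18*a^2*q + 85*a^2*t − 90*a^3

−(2*a − 3*t)*(5*a − 4*q + 9)*(9*a + 5*t + 9*q + 7)

Group: 9*a*(−10*a^2 + 15*a*t + 8*a*q − 18*a − 12*t*q + 27*t) + (5*t + 9*q + 7)*(−10*a^2 + 15*a*t + 8*a*q − 18*a − 12*t*q + 27*t); both groups contain (−10*a^2 + 15*a*t + 8*a*q − 18*a − 12*t*q + 27*t), so (9*a + 5*t + 9*q + 7) is a factor with cofactor −10*a^2 + 15*a*t + 8*a*q − 18*a − 12*t*q + 27*t.
The cofactor groups again: −10*a^2 + 15*a*t + 8*a*q − 18*a − 12*t*q + 27*t = −2*a*(5*a − 4*q + 9) + 3*t*(5*a − 4*q + 9); both groups contain (5*a − 4*q + 9), giving −(2*a − 3*t)*(5*a − 4*q + 9).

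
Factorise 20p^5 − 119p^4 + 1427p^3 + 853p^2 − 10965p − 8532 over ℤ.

Among the possible rational roots, p = −4/5 is a root, so (5p + 4) is a factor; dividing leaves 4p^4 − 27p^3 + 307p^2 − 75p − 2133.
Continuing, p = −9/4 is a root, so (4p + 9) is a factor; dividing leaves p^3 − 9p^2 + 97p − 237.
Then p = 3 is a root, so (p − 3) is a factor; dividing leaves p^2 − 6p + 79.
The quadratic p^2 − 6p + 79 has discriminant −280 < 0 and is irreducible over ℤ.

(4p + 9)(5p + 4)(p − 3)(p^2 − 6p + 79)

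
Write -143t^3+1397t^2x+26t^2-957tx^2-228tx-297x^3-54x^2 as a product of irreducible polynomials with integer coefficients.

-(11t-11x-2)(13t+3x)(t-9x)

Group: 11t(-13t^2+114tx+27x^2) + (-11x-2)(-13t^2+114tx+27x^2); both groups contain (-13t^2+114tx+27x^2), so (11t-11x-2) is a factor with cofactor -13t^2+114tx+27x^2.
The cofactor groups again: -13t^2+114tx+27x^2 = -t(13t+3x) + 9x(13t+3x); both groups contain (13t+3x), giving -(t-9x)(13t+3x).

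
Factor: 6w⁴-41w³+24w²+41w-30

(6w-5)(w+1)(w-1)(w-6)

Trying the rational-root candidates, w = 6 is a root, giving the factor (w-6) and quotient 6w³-5w²-6w+5.
Next, w = 5/6 is a root, giving the factor (6w-5) and quotient w²-1.
The remaining quadratic factors as (w-1)(w+1).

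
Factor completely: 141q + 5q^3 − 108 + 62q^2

Among the possible rational roots, q = 3/5 is a root, giving the factor (5q − 3) and quotient q^2 + 13q + 36.
The remaining quadratic factors as (q + 9)(q + 4).

(5q − 3)(q + 4)(q + 9)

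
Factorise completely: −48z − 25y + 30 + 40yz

Group as (40yz − 25y) + (−48z + 30) = 5y(8z − 5) − 6(8z − 5).
Both groups share the factor (8z − 5).

(5y − 6)(8z − 5)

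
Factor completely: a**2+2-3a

Two integers with product 2 and sum -3 are -1 and -2.

(a-1)(a-2)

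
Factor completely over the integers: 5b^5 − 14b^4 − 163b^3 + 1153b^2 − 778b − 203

Among the possible rational roots, b = 1 is a root, so (b − 1) divides it; the quotient is 5b^4 − 9b^3 − 172b^2 + 981b + 203.
Continuing, b = −1/5 is a root, giving the factor (5b + 1) and quotient b^3 − 2b^2 − 34b + 203.
Continuing, b = −7 is a root, so (b + 7) is a factor; dividing leaves b^2 − 9b + 29.
The quadratic b^2 − 9b + 29 has discriminant −35 < 0 and is irreducible over ℤ.

(5b + 1)(b + 7)(b − 1)(b^2 − 9b + 29)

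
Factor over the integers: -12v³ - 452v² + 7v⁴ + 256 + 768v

(7v + 2)(v + 8)(v - 2)(v - 8)

Testing divisors of the constant over divisors of the leading coefficient, v = -8 is a root, giving the factor (v + 8) and quotient 7v³ - 68v² + 92v + 32.
Continuing, v = 2 is a root, so (v - 2) is a factor; dividing leaves 7v² - 54v - 16.
The remaining quadratic factors as (7v + 2)(v - 8).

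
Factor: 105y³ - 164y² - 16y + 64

Trying the rational-root candidates, y = 4/5 is a root, so (5y - 4) is a factor; dividing leaves 21y² - 16y - 16.
The remaining quadratic factors as (7y + 4)(3y - 4).

(3y - 4)(5y - 4)(7y + 4)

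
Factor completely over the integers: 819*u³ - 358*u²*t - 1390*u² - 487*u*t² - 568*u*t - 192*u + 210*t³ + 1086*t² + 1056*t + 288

Group: 9*u*(91*u² + 31*u*t - 114*u - 30*t² - 138*t - 72) + (-7*t - 4)*(91*u² + 31*u*t - 114*u - 30*t² - 138*t - 72); both groups contain (91*u² + 31*u*t - 114*u - 30*t² - 138*t - 72), so (9*u - 7*t - 4) is a factor with cofactor 91*u² + 31*u*t - 114*u - 30*t² - 138*t - 72.
The cofactor groups again: 91*u² + 31*u*t - 114*u - 30*t² - 138*t - 72 = 7*u*(13*u + 10*t + 6) + (-3*t - 12)*(13*u + 10*t + 6); both groups contain (13*u + 10*t + 6), giving (7*u - 3*t - 12)*(13*u + 10*t + 6).

(7*u - 3*t - 12)*(9*u - 7*t - 4)*(13*u + 10*t + 6)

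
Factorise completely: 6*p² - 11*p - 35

(2*p - 7)*(3*p + 5)

Need a pair with product 6·(-35) = -210 and sum -11: that's -21 and 10.
Split the middle term: 6*p² - 21*p + 10*p - 35 = 3*p*(2*p - 7) + 5*(2*p - 7).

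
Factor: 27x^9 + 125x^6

Factor out x^6 first: what remains is 27x^3 + 125.
Recognize a sum of cubes with the parts 3x and 5.

x^6(3x + 5)(9x^2 - 15x + 25)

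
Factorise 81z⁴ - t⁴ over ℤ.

(3z)⁴ − (t)⁴ = ((3z)² − (t)²)((3z)² + (t)²); the first factor splits again, the second (9z² + t²) is irreducible.

(3z - t)(3z + t)(9z² + t²)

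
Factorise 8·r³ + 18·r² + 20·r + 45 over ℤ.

Group as (8·r³ + 20·r) + (18·r² + 45) = 4·r·(2·r² + 5) + 9·(2·r² + 5).
Both groups share the factor (2·r² + 5).

(4·r + 9)·(2·r² + 5)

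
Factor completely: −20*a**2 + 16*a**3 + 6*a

2*a*(2*a − 1)*(4*a − 3)

Pull out the common factor 2*a, then factor the remaining trinomial.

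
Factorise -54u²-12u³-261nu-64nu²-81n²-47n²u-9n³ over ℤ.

Group: n(-9n²-29nu-6u²) + (2u+9)(-9n²-29nu-6u²); both groups contain (-9n²-29nu-6u²), so (n+2u+9) is a factor with cofactor -9n²-29nu-6u².
The cofactor groups again: -9n²-29nu-6u² = -9n(n+3u) - 2u(n+3u); both groups contain (n+3u), giving -(9n+2u)(n+3u).

-(9n+2u)(n+2u+9)(n+3u)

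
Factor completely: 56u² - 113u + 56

(7u - 8)(8u - 7)

Need a pair with product 56·56 = 3136 and sum -113: that's -64 and -49.
Split the middle term: 56u² - 64u - 49u + 56 = 8u(7u - 8) - 7(7u - 8).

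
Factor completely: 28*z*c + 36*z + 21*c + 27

(4*z + 3)*(7*c + 9)

Group as (28*z*c + 36*z) + (21*c + 27) = 4*z*(7*c + 9) + 3*(7*c + 9).
Both groups share the factor (7*c + 9).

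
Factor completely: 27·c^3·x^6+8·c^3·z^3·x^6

Pull out the common factor c^3·x^6, leaving 8·z^3+27.
Recognize a sum of cubes with the parts 2·z and 3.

c^3·x^6·(2·z+3)·(4·z^2−6·z+9)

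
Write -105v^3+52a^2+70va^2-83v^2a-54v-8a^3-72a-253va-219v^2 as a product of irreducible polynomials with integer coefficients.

-(5v-2a+9)(7v-a+2)(3v+4a)

Group: 5v(-21v^2-25va-6v+4a^2-8a) + (-2a+9)(-21v^2-25va-6v+4a^2-8a); both groups contain (-21v^2-25va-6v+4a^2-8a), so (5v-2a+9) is a factor with cofactor -21v^2-25va-6v+4a^2-8a.
The cofactor groups again: -21v^2-25va-6v+4a^2-8a = -7v(3v+4a) + (a-2)(3v+4a); both groups contain (3v+4a), giving -(7v-a+2)(3v+4a).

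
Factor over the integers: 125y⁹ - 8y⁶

Factor out y⁶ first: what remains is 125y³ - 8.
Recognize a difference of cubes with the parts 5y and 2.

y⁶(5y - 2)(25y² + 10y + 4)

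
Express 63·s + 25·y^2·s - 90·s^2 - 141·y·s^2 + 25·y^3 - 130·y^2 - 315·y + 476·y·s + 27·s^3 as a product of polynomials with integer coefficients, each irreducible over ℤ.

Group: 5·y·(5·y^2 + 14·y·s - 35·y - 3·s^2 + 7·s) + (-9·s + 9)·(5·y^2 + 14·y·s - 35·y - 3·s^2 + 7·s); both groups contain (5·y^2 + 14·y·s - 35·y - 3·s^2 + 7·s), so (5·y - 9·s + 9) is a factor with cofactor 5·y^2 + 14·y·s - 35·y - 3·s^2 + 7·s.
The cofactor groups again: 5·y^2 + 14·y·s - 35·y - 3·s^2 + 7·s = 5·y·(y + 3·s - 7) - s·(y + 3·s - 7); both groups contain (y + 3·s - 7), giving (5·y - s)·(y + 3·s - 7).

(5·y - 9·s + 9)·(5·y - s)·(y + 3·s - 7)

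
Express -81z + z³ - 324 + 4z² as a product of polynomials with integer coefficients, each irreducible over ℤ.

Testing divisors of the constant over divisors of the leading coefficient, z = -9 is a root, so (z + 9) is a factor; dividing leaves z² - 5z - 36.
The remaining quadratic factors as (z + 4)(z - 9).

(z + 4)(z + 9)(z - 9)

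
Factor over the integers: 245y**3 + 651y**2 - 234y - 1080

(5y - 6)(7y + 12)(7y + 15)

By the rational root theorem, y = -12/7 is a root, so (7y + 12) divides it; the quotient is 35y**2 + 33y - 90.
The remaining quadratic factors as (7y + 15)(5y - 6).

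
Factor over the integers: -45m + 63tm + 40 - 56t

(7t - 5)(9m - 8)

Group as (63tm - 56t) + (-45m + 40) = 7t(9m - 8) - 5(9m - 8).
Both groups share the factor (9m - 8).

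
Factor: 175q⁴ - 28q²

7q²(5q + 2)(5q - 2)

Factor out 7q², leaving 25q² - 4, which is a difference of two squares.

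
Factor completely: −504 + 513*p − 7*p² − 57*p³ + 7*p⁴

(7*p − 8)*(p + 3)*(p − 3)*(p − 7)

Trying the rational-root candidates, p = −3 is a root, so (p + 3) divides it; the quotient is 7*p³ − 78*p² + 227*p − 168.
Then p = 8/7 is a root, so (7*p − 8) divides it; the quotient is p² − 10*p + 21.
The remaining quadratic factors as (p − 7)(p − 3).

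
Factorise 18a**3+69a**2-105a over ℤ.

3a(6a-7)(a+5)

Pull out the common factor 3a, then factor the remaining trinomial.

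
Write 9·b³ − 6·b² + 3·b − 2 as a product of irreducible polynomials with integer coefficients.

(3·b − 2)·(3·b² + 1)

Group as (9·b³ + 3·b) + (−6·b² − 2) = 3·b·(3·b² + 1) − 2·(3·b² + 1).
Both groups share the factor (3·b² + 1).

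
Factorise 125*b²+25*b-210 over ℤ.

5*(5*b+7)*(5*b-6)

Pull out the common factor 5, then factor the remaining trinomial.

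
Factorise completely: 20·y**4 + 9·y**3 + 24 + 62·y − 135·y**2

(4·y + 1)·(5·y − 4)·(y + 3)·(y − 2)

Among the possible rational roots, y = −3 is a root, so (y + 3) is a factor; dividing leaves 20·y**3 − 51·y**2 + 18·y + 8.
Continuing, y = 4/5 is a root, giving the factor (5·y − 4) and quotient 4·y**2 − 7·y − 2.
The remaining quadratic factors as (4·y + 1)(y − 2).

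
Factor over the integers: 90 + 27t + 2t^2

Need a pair with product 2·90 = 180 and sum 27: that's 12 and 15.
Split the middle term: 2t^2 + 12t + 15t + 90 = 2t(t + 6) + 15(t + 6).

(2t + 15)(t + 6)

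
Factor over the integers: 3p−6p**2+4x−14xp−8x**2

−(2x+2p−1)(4x+3p)

Group: −2x(4x+3p) + (−2p+1)(4x+3p); both groups contain (4x+3p).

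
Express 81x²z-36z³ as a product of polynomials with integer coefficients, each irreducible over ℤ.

9z(3x+2z)(3x-2z)

Factor out 9z, leaving 9x²-4z², which is a difference of two squares.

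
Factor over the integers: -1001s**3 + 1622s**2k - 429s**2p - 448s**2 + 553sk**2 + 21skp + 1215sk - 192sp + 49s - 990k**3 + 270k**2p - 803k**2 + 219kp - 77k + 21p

-(7s - 11k + 3p)(11s - 9k - 1)(13s + 10k + 7)

Group: 11s(-91s**2 + 73sk - 39sp - 49s + 110k**2 - 30kp + 77k - 21p) + (-9k - 1)(-91s**2 + 73sk - 39sp - 49s + 110k**2 - 30kp + 77k - 21p); both groups contain (-91s**2 + 73sk - 39sp - 49s + 110k**2 - 30kp + 77k - 21p), so (11s - 9k - 1) is a factor with cofactor -91s**2 + 73sk - 39sp - 49s + 110k**2 - 30kp + 77k - 21p.
The cofactor groups again: -91s**2 + 73sk - 39sp - 49s + 110k**2 - 30kp + 77k - 21p = -7s(13s + 10k + 7) + (11k - 3p)(13s + 10k + 7); both groups contain (13s + 10k + 7), giving -(7s - 11k + 3p)(13s + 10k + 7).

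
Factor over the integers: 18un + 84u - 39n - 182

(3n + 14)(6u - 13)

Group as (18un + 84u) + (-39n - 182) = 6u(3n + 14) - 13(3n + 14).
Both groups share the factor (3n + 14).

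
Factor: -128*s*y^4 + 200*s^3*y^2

Pull out the common factor 8*s*y^2; 25*s^2 - 16*y^2 is a difference of squares.

8*s*y^2*(5*s + 4*y)*(5*s - 4*y)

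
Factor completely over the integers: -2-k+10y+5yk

(5y-1)(k+2)

Group as (5yk+10y) + (-k-2) = 5y(k+2) - (k+2).
Both groups share the factor (k+2).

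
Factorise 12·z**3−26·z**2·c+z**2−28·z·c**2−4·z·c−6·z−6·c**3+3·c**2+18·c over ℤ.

(z−3·c)·(4·z+2·c+3)·(3·z+c−2)

Group: 4·z·(3·z**2−8·z·c−2·z−3·c**2+6·c) + (2·c+3)·(3·z**2−8·z·c−2·z−3·c**2+6·c); both groups contain (3·z**2−8·z·c−2·z−3·c**2+6·c), so (4·z+2·c+3) is a factor with cofactor 3·z**2−8·z·c−2·z−3·c**2+6·c.
The cofactor groups again: 3·z**2−8·z·c−2·z−3·c**2+6·c = 3·z·(z−3·c) + (c−2)·(z−3·c); both groups contain (z−3·c), giving (3·z+c−2)·(z−3·c).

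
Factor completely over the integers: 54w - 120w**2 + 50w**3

2w(5w - 3)(5w - 9)

Pull out the common factor 2w, then factor the remaining trinomial.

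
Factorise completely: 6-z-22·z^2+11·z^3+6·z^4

(2·z+1)·(3·z-2)·(z+3)·(z-1)

Testing divisors of the constant over divisors of the leading coefficient, z = 2/3 is a root, so (3·z-2) divides it; the quotient is 2·z^3+5·z^2-4·z-3.
Continuing, z = 1 is a root, so (z-1) divides it; the quotient is 2·z^2+7·z+3.
The remaining quadratic factors as (z+3)(2·z+1).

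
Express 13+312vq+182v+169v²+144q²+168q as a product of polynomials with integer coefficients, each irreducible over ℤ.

Group: 13v(13v+12q+1) + (12q+13)(13v+12q+1); both groups contain (13v+12q+1).

(13v+12q+1)(13v+12q+13)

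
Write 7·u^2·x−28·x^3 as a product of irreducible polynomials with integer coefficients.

Every term has a factor of 7·x. Then u^2−4·x^2 = (u)² − (2·x)².

7·x·(u+2·x)·(u−2·x)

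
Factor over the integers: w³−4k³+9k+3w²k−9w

(w−k)(w+2k+3)(w+2k−3)

Group: w(w²+wk+3w−2k²−3k) + (2k−3)(w²+wk+3w−2k²−3k); both groups contain (w²+wk+3w−2k²−3k), so (w+2k−3) is a factor with cofactor w²+wk+3w−2k²−3k.
The cofactor groups again: w²+wk+3w−2k²−3k = w(w−k) + (2k+3)(w−k); both groups contain (w−k), giving (w+2k+3)(w−k).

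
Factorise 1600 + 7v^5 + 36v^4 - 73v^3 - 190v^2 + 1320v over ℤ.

(7v + 8)(v + 4)(v + 5)(v^2 - 5v + 10)

By the rational root theorem, v = -4 is a root, giving the factor (v + 4) and quotient 7v^4 + 8v^3 - 105v^2 + 230v + 400.
Then v = -5 is a root, so (v + 5) divides it; the quotient is 7v^3 - 27v^2 + 30v + 80.
Then v = -8/7 is a root, so (7v + 8) divides it; the quotient is v^2 - 5v + 10.
The quadratic v^2 - 5v + 10 has discriminant -15 < 0 and is irreducible over ℤ.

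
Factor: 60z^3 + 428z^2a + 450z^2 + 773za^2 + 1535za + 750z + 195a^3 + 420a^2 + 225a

Group: 3z(20z^2 + 56za + 50z + 15a^2 + 15a) + (13a + 15)(20z^2 + 56za + 50z + 15a^2 + 15a); both groups contain (20z^2 + 56za + 50z + 15a^2 + 15a), so (3z + 13a + 15) is a factor with cofactor 20z^2 + 56za + 50z + 15a^2 + 15a.
The cofactor groups again: 20z^2 + 56za + 50z + 15a^2 + 15a = 10z(2z + 5a + 5) + 3a(2z + 5a + 5); both groups contain (2z + 5a + 5), giving (10z + 3a)(2z + 5a + 5).

(3z + 13a + 15)(10z + 3a)(2z + 5a + 5)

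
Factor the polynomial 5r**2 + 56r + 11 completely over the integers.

(5r + 1)(r + 11)

Need a pair with product 5·11 = 55 and sum 56: that's 55 and 1.
Split the middle term: 5r**2 + 55r + r + 11 = 5r(r + 11) + (r + 11).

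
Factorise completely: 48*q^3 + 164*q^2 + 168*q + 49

(2*q + 1)*(4*q + 7)*(6*q + 7)

Testing divisors of the constant over divisors of the leading coefficient, q = -7/6 is a root, so (6*q + 7) is a factor; dividing leaves 8*q^2 + 18*q + 7.
The remaining quadratic factors as (4*q + 7)(2*q + 1).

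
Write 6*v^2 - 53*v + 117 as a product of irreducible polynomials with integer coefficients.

(2*v - 9)*(3*v - 13)

Need a pair with product 6·117 = 702 and sum -53: that's -27 and -26.
Split the middle term: 6*v^2 - 27*v - 26*v + 117 = 3*v*(2*v - 9) - 13*(2*v - 9).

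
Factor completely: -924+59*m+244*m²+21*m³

(3*m+7)*(7*m-12)*(m+11)

Among the possible rational roots, m = -11 is a root, giving the factor (m+11) and quotient 21*m²+13*m-84.
The remaining quadratic factors as (7*m-12)(3*m+7).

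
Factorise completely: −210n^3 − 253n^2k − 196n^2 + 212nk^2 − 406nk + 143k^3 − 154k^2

−(15n − 13k + 14)(7n + 11k)(2n + k)

Group: 15n(−14n^2 − 29nk − 11k^2) + (−13k + 14)(−14n^2 − 29nk − 11k^2); both groups contain (−14n^2 − 29nk − 11k^2), so (15n − 13k + 14) is a factor with cofactor −14n^2 − 29nk − 11k^2.
The cofactor groups again: −14n^2 − 29nk − 11k^2 = −2n(7n + 11k) − k(7n + 11k); both groups contain (7n + 11k), giving −(2n + k)(7n + 11k).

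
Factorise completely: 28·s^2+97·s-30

Need a pair with product 28·(-30) = -840 and sum 97: that's -8 and 105.
Split the middle term: 28·s^2-8·s + 105·s-30 = 4·s·(7·s-2) + 15·(7·s-2).

(4·s+15)·(7·s-2)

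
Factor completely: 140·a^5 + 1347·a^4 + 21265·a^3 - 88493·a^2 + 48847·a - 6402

By the rational root theorem, a = 11/4 is a root, so (4·a - 11) divides it; the quotient is 35·a^4 + 433·a^3 + 6507·a^2 - 4229·a + 582.
Continuing, a = 3/7 is a root, giving the factor (7·a - 3) and quotient 5·a^3 + 64·a^2 + 957·a - 194.
Continuing, a = 1/5 is a root, so (5·a - 1) is a factor; dividing leaves a^2 + 13·a + 194.
The quadratic a^2 + 13·a + 194 has discriminant -607 < 0 and is irreducible over ℤ.

(4·a - 11)·(5·a - 1)·(7·a - 3)·(a^2 + 13·a + 194)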